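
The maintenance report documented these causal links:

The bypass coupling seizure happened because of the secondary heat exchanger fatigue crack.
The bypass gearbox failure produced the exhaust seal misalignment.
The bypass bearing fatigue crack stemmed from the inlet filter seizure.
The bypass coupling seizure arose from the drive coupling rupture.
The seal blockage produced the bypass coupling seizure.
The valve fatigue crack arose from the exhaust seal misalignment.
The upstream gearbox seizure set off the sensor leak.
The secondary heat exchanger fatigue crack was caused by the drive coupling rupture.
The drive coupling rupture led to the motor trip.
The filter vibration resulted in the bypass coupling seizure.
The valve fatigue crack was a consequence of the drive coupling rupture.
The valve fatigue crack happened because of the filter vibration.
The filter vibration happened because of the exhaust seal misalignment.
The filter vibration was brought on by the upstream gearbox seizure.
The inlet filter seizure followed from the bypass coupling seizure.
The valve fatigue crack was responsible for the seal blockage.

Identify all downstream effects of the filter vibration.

Direct effects: the valve fatigue crack, the bypass coupling seizure.
2 steps out: the seal blockage, the inlet filter seizure.
3 steps out: the bypass bearing fatigue crack.
Not reachable from it: the upstream gearbox seizure, the bypass gearbox failure, the exhaust seal misalignment, the drive coupling rupture, the sensor leak, the secondary heat exchanger fatigue crack, the motor trip.

the bypass bearing fatigue crack, the bypass coupling seizure, the inlet filter seizure, the seal blockage, the valve fatigue crack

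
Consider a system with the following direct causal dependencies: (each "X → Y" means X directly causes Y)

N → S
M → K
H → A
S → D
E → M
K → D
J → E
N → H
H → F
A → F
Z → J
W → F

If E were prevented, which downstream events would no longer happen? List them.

K, M

Downstream of E: M, K, D.
Of those, still caused via another path: D.
The remainder have no surviving cause.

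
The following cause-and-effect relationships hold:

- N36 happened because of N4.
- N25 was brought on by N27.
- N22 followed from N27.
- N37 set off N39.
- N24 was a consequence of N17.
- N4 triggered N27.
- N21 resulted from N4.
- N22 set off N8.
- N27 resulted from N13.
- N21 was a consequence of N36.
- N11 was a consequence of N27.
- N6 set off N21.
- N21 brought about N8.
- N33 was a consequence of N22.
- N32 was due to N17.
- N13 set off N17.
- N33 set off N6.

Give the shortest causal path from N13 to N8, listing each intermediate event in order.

N13 → N27
N27 → N22
N22 → N8
Length: 3 steps.

N13 → N27 → N22 → N8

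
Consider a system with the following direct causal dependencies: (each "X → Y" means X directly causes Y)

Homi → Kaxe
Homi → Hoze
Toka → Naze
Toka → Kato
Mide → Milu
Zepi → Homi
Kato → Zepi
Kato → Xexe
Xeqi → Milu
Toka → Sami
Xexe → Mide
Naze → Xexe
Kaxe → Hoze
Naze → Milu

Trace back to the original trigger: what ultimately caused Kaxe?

Toka

Tracing upstream from Kaxe: Kaxe ← Homi ← Zepi ← Kato ← Toka.
Toka has no stated cause, so it is the root.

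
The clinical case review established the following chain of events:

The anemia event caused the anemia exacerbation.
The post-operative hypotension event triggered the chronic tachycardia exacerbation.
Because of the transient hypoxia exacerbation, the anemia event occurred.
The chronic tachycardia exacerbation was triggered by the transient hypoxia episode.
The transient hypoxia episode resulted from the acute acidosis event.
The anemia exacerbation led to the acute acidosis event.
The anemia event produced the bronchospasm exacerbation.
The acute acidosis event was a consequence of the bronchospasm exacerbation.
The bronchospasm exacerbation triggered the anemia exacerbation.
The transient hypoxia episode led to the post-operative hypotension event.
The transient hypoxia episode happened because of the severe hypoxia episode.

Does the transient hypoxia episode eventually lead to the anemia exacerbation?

The transient hypoxia episode leads to the post-operative hypotension event, the chronic tachycardia exacerbation; the anemia exacerbation is not among them.

No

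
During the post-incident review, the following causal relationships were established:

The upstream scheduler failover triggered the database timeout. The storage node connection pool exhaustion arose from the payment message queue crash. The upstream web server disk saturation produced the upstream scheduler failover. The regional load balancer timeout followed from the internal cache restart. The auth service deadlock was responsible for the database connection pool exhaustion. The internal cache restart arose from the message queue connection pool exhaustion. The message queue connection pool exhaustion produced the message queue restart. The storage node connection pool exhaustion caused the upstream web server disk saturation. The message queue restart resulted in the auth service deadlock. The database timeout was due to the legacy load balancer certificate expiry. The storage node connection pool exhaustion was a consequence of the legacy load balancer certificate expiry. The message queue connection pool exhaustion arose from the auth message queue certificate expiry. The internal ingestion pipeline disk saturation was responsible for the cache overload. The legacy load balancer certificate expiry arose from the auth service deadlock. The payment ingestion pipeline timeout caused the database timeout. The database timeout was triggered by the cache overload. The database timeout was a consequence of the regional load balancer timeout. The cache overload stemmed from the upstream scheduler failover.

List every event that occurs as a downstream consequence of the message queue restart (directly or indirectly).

the auth service deadlock, the cache overload, the database connection pool exhaustion, the database timeout, the legacy load balancer certificate expiry, the storage node connection pool exhaustion, the upstream scheduler failover, the upstream web server disk saturation

Direct effects: the auth service deadlock.
2 steps out: the legacy load balancer certificate expiry, the database connection pool exhaustion.
3 steps out: the storage node connection pool exhaustion, the database timeout.
4 steps out: the upstream web server disk saturation.
5 steps out: the upstream scheduler failover.
6 steps out: the cache overload.
Not reachable from it: the auth message queue certificate expiry, the message queue connection pool exhaustion, the payment ingestion pipeline timeout, the payment message queue crash, the internal ingestion pipeline disk saturation, the internal cache restart, the regional load balancer timeout.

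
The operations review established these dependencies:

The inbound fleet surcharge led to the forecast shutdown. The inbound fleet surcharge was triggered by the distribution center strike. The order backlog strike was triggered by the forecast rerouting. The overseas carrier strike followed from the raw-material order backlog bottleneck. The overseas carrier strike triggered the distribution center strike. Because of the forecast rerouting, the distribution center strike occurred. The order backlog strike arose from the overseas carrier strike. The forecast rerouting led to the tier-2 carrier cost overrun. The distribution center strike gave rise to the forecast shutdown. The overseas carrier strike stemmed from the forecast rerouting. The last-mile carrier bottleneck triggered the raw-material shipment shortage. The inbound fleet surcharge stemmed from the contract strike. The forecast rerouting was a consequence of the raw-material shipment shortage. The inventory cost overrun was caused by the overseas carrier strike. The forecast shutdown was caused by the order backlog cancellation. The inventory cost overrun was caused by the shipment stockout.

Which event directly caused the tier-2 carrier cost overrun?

the forecast rerouting

Upstream contributors include the last-mile carrier bottleneck, the raw-material shipment shortage, but only the forecast rerouting feeds directly into the tier-2 carrier cost overrun.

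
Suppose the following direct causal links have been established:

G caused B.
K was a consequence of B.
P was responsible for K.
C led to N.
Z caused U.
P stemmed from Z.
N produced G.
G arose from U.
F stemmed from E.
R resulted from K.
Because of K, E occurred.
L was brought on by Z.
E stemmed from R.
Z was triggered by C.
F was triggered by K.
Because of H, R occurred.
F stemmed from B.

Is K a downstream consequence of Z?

Yes

There is a causal chain: Z → P → K.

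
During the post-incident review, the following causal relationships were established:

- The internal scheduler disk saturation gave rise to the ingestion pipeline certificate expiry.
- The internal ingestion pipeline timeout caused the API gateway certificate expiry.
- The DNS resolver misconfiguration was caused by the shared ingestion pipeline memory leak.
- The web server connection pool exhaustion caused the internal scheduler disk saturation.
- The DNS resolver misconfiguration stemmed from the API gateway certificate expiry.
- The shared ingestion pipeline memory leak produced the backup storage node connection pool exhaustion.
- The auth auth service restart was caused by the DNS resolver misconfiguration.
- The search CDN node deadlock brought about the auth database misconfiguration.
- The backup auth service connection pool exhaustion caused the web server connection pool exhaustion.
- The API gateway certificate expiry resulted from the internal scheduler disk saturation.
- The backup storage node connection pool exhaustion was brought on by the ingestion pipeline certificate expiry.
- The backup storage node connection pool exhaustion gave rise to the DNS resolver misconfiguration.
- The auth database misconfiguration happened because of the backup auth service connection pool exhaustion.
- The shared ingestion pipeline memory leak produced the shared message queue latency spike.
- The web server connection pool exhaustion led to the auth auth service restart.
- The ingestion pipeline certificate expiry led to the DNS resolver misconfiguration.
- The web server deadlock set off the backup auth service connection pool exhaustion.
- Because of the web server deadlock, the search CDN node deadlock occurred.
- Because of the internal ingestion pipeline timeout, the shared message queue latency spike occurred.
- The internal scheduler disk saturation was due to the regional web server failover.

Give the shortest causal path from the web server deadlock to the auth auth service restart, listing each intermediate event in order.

the web server deadlock → the backup auth service connection pool exhaustion → the web server connection pool exhaustion → the auth auth service restart

the web server deadlock → the backup auth service connection pool exhaustion
the backup auth service connection pool exhaustion → the web server connection pool exhaustion
the web server connection pool exhaustion → the auth auth service restart
Length: 3 steps.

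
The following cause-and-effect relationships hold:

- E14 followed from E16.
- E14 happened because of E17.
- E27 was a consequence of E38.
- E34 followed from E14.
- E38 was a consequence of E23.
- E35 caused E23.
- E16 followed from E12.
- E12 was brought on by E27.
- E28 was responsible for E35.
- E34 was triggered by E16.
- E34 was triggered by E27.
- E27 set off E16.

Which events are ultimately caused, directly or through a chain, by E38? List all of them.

E12, E14, E16, E27, E34

Direct effects: E27.
2 steps out: E12, E16, E34.
3 steps out: E14.
Not reachable from it: E28, E35, E23, E17.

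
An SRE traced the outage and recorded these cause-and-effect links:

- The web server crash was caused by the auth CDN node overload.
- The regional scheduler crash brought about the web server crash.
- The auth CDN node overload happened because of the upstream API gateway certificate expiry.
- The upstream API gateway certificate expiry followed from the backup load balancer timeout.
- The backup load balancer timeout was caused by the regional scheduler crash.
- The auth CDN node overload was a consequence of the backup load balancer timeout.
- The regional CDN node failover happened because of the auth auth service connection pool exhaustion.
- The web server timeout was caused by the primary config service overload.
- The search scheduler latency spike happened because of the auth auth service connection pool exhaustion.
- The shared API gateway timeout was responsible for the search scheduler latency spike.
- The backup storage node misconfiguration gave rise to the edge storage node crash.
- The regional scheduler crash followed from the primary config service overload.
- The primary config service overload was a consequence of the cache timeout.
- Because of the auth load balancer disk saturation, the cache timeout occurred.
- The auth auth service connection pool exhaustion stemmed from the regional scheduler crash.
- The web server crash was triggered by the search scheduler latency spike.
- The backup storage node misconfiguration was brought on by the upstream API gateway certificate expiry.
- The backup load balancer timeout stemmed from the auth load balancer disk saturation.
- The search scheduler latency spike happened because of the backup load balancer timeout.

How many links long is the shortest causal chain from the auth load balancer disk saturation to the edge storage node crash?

4

Shortest chain: the auth load balancer disk saturation → the backup load balancer timeout → the upstream API gateway certificate expiry → the backup storage node misconfiguration → the edge storage node crash.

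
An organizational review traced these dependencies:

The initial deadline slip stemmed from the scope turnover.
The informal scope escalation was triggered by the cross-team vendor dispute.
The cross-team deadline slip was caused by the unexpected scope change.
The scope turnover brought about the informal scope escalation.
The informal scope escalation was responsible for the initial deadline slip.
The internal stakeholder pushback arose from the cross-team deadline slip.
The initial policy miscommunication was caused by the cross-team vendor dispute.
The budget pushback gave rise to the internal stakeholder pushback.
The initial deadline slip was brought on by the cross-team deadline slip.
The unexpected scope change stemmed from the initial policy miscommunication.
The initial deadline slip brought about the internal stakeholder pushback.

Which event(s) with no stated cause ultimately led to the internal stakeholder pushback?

Tracing upstream from the internal stakeholder pushback: the internal stakeholder pushback ← the initial deadline slip ← the scope turnover.
A separate upstream branch: the internal stakeholder pushback ← the initial deadline slip ← the informal scope escalation ← the cross-team vendor dispute.
A separate upstream branch: the internal stakeholder pushback ← the budget pushback.
Each of those chain origins has no stated cause.

the budget pushback, the cross-team vendor dispute, the scope turnover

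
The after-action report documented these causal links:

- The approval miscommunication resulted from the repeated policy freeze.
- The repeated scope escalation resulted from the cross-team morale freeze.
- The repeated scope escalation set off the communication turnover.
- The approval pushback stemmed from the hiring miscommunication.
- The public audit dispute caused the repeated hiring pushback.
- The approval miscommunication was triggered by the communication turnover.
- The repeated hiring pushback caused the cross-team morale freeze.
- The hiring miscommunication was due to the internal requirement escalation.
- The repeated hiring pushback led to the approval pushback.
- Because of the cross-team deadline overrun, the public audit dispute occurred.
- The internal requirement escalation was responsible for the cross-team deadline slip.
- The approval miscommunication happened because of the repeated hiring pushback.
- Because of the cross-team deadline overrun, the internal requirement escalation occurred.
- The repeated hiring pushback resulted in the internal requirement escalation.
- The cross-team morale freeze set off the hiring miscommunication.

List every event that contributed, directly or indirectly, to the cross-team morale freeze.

Immediate cause of the cross-team morale freeze: the repeated hiring pushback.
Further upstream: the cross-team deadline overrun, the public audit dispute.

the cross-team deadline overrun, the public audit dispute, the repeated hiring pushback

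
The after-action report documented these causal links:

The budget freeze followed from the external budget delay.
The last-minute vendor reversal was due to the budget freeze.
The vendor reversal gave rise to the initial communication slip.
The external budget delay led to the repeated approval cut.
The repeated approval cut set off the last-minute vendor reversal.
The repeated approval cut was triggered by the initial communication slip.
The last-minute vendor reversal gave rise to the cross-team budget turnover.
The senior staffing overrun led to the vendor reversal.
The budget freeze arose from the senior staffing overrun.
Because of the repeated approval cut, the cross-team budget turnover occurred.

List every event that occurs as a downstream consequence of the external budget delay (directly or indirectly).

Direct effects: the budget freeze, the repeated approval cut.
2 steps out: the last-minute vendor reversal, the cross-team budget turnover.
Not reachable from it: the senior staffing overrun, the vendor reversal, the initial communication slip.

the budget freeze, the cross-team budget turnover, the last-minute vendor reversal, the repeated approval cut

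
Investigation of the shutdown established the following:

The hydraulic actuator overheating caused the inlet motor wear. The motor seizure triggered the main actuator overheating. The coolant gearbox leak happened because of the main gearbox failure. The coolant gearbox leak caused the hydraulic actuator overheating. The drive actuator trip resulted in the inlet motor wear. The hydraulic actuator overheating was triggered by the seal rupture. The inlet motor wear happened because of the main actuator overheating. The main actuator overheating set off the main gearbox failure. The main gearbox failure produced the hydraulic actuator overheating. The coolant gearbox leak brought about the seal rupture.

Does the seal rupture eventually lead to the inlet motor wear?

Yes

There is a causal chain: the seal rupture → the hydraulic actuator overheating → the inlet motor wear.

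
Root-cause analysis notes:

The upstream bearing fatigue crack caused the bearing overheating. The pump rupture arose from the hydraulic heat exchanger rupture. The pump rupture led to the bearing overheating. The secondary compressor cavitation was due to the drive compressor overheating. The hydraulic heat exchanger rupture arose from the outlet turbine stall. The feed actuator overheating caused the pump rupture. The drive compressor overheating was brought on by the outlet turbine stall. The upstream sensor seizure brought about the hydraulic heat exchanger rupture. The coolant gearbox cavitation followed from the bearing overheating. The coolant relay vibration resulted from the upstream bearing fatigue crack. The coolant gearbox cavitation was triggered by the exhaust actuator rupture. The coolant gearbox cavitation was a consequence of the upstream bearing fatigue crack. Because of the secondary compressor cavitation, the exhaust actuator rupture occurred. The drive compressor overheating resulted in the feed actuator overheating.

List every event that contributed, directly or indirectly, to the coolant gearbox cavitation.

the bearing overheating, the drive compressor overheating, the exhaust actuator rupture, the feed actuator overheating, the hydraulic heat exchanger rupture, the outlet turbine stall, the pump rupture, the secondary compressor cavitation, the upstream bearing fatigue crack, the upstream sensor seizure

Immediate causes of the coolant gearbox cavitation: the upstream bearing fatigue crack, the bearing overheating, the exhaust actuator rupture.
Further upstream: the outlet turbine stall, the drive compressor overheating, the secondary compressor cavitation, the upstream sensor seizure, the feed actuator overheating, the hydraulic heat exchanger rupture, the pump rupture.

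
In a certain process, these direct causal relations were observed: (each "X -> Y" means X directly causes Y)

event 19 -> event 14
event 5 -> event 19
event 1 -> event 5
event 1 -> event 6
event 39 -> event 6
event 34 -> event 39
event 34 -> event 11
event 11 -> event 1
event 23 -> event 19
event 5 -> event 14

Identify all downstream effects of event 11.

event 1, event 14, event 19, event 5, event 6

Direct effects: event 1.
2 steps out: event 6, event 5.
3 steps out: event 19, event 14.
Not reachable from it: event 34, event 39, event 23.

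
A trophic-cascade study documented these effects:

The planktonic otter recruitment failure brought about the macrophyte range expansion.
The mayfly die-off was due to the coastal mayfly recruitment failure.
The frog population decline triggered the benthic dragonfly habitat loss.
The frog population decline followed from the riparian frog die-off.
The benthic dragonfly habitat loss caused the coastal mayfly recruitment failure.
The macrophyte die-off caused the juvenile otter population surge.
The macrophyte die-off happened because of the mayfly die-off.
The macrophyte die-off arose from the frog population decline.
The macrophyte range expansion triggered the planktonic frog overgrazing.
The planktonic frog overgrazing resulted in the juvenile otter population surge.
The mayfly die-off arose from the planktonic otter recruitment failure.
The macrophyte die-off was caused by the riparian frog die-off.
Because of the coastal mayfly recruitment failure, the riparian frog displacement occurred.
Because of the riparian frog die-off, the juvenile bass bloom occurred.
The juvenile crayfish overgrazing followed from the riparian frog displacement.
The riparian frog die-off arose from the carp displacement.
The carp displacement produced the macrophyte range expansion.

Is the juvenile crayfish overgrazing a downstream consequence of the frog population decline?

There is a causal chain: the frog population decline → the benthic dragonfly habitat loss → the coastal mayfly recruitment failure → the riparian frog displacement → the juvenile crayfish overgrazing.

Yes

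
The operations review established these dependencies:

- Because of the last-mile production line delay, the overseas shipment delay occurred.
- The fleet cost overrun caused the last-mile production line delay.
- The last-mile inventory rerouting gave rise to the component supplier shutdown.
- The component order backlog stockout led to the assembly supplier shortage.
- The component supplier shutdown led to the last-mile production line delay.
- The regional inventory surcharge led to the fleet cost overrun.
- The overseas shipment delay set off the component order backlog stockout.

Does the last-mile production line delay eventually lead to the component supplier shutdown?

The last-mile production line delay leads to the overseas shipment delay, the component order backlog stockout, the assembly supplier shortage; the component supplier shutdown is not among them.

No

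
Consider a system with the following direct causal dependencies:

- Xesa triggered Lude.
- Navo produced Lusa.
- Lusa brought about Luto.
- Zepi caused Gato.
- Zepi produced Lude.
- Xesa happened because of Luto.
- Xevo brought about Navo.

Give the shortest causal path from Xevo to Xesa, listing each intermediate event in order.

Xevo → Navo
Navo → Lusa
Lusa → Luto
Luto → Xesa
Length: 4 steps.

Xevo → Navo → Lusa → Luto → Xesa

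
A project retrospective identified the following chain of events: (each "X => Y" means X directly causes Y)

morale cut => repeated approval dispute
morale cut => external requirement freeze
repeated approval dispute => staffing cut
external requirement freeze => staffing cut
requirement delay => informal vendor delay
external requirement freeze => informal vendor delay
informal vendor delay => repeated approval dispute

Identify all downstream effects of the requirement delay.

the informal vendor delay, the repeated approval dispute, the staffing cut

Direct effects: the informal vendor delay.
2 steps out: the repeated approval dispute.
3 steps out: the staffing cut.
Not reachable from it: the morale cut, the external requirement freeze.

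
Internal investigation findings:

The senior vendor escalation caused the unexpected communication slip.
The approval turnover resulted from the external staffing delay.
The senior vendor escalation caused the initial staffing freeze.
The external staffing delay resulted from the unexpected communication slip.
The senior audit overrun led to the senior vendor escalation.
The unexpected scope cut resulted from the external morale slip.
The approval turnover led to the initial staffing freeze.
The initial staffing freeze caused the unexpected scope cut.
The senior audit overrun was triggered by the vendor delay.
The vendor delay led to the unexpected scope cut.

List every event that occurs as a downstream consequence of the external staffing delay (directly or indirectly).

Direct effects: the approval turnover.
2 steps out: the initial staffing freeze.
3 steps out: the unexpected scope cut.
Not reachable from it: the external morale slip, the vendor delay, the senior audit overrun, the senior vendor escalation, the unexpected communication slip.

the approval turnover, the initial staffing freeze, the unexpected scope cut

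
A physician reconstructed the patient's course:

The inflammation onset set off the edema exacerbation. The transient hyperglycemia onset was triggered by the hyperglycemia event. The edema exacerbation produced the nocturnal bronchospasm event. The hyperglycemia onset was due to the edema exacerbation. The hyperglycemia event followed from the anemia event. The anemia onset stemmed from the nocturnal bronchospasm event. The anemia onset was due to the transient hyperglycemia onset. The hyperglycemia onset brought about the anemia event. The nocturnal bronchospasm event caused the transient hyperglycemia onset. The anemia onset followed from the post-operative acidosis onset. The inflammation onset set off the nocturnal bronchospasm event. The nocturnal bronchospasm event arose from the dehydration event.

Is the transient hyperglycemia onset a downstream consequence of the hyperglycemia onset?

Yes

There is a causal chain: the hyperglycemia onset → the anemia event → the hyperglycemia event → the transient hyperglycemia onset.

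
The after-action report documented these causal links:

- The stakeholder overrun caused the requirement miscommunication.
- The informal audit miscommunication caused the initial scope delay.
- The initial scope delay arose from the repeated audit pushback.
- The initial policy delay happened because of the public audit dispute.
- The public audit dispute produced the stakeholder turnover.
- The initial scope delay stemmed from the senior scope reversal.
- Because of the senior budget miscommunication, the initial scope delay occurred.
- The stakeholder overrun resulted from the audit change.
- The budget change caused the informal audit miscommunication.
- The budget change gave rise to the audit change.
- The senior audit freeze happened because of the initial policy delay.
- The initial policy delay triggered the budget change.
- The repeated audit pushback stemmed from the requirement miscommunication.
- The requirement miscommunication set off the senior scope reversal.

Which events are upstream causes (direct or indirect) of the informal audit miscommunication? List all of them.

the budget change, the initial policy delay, the public audit dispute

Immediate cause of the informal audit miscommunication: the budget change.
Further upstream: the public audit dispute, the initial policy delay.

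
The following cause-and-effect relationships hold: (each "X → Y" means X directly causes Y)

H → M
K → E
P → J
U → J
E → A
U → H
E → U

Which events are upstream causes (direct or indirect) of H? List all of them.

Immediate cause of H: U.
Further upstream: K, E.

E, K, U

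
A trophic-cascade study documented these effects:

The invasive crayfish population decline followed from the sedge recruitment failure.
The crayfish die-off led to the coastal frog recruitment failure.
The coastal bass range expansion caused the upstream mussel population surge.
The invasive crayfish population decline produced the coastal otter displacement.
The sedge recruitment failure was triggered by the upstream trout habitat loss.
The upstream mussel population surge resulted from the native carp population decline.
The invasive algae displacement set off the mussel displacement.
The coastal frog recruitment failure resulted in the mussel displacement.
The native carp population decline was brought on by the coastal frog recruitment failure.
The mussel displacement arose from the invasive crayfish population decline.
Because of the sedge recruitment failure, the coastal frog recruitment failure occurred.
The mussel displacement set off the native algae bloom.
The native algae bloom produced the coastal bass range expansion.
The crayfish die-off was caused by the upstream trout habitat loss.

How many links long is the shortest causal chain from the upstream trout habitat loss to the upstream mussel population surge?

Shortest chain: the upstream trout habitat loss → the sedge recruitment failure → the coastal frog recruitment failure → the native carp population decline → the upstream mussel population surge.

4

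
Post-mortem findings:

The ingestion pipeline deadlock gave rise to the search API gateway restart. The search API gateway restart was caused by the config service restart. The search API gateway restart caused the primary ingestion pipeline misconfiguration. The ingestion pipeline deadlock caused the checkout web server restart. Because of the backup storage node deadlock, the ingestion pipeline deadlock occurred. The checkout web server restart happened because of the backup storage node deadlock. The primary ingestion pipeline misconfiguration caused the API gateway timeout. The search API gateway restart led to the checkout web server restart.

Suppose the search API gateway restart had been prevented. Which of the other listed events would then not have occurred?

Downstream of the search API gateway restart: the primary ingestion pipeline misconfiguration, the API gateway timeout, the checkout web server restart.
Of those, still caused via another path: the checkout web server restart.
The remainder have no surviving cause.

the API gateway timeout, the primary ingestion pipeline misconfiguration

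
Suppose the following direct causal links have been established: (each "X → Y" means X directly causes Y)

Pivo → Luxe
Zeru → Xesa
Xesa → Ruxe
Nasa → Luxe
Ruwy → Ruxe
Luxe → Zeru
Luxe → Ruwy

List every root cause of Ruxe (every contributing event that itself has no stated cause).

Tracing upstream from Ruxe: Ruxe ← Ruwy ← Luxe ← Nasa.
A separate upstream branch: Ruxe ← Ruwy ← Luxe ← Pivo.
Each of those chain origins has no stated cause.

Nasa, Pivo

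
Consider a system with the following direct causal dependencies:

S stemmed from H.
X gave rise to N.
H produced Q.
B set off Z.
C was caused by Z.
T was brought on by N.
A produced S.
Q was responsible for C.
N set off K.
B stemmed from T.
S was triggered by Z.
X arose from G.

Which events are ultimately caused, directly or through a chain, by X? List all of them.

B, C, K, N, S, T, Z

Direct effects: N.
2 steps out: T, K.
3 steps out: B.
4 steps out: Z.
5 steps out: S, C.
Not reachable from it: G, H, Q, A.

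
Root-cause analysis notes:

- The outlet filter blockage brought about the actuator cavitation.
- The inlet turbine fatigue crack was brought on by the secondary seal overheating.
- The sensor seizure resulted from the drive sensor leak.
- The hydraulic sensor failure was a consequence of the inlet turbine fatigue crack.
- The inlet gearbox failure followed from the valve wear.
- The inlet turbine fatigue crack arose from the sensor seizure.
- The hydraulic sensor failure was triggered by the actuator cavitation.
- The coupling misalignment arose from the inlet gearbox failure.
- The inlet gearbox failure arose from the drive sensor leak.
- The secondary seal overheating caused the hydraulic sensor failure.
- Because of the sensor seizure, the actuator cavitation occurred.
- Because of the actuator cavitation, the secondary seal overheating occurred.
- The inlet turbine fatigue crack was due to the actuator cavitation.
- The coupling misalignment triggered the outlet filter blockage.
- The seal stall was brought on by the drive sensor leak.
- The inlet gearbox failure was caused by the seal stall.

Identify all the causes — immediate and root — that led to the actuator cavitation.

the coupling misalignment, the drive sensor leak, the inlet gearbox failure, the outlet filter blockage, the seal stall, the sensor seizure, the valve wear

Immediate causes of the actuator cavitation: the outlet filter blockage, the sensor seizure.
Further upstream: the drive sensor leak, the seal stall, the inlet gearbox failure, the coupling misalignment, the valve wear.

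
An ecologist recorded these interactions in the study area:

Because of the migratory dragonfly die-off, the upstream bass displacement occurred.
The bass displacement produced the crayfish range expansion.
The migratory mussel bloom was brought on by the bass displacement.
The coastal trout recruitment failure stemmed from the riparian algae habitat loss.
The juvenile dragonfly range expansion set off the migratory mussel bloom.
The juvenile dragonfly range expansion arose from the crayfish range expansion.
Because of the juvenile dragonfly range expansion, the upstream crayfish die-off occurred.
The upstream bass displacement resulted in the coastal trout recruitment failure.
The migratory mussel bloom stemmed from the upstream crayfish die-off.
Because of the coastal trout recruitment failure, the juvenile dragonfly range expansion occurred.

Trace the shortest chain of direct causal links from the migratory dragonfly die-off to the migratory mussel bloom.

the migratory dragonfly die-off → the upstream bass displacement → the coastal trout recruitment failure → the juvenile dragonfly range expansion → the migratory mussel bloom

the migratory dragonfly die-off → the upstream bass displacement
the upstream bass displacement → the coastal trout recruitment failure
the coastal trout recruitment failure → the juvenile dragonfly range expansion
the juvenile dragonfly range expansion → the migratory mussel bloom
Length: 4 steps.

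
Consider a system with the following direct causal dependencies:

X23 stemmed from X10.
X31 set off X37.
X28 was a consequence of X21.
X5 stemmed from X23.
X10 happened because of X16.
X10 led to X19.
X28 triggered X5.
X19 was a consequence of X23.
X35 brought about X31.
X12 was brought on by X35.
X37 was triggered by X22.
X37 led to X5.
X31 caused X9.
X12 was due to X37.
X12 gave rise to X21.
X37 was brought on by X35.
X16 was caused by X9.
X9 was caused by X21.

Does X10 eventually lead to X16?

X10 leads to X23, X19, X5; X16 is not among them.

No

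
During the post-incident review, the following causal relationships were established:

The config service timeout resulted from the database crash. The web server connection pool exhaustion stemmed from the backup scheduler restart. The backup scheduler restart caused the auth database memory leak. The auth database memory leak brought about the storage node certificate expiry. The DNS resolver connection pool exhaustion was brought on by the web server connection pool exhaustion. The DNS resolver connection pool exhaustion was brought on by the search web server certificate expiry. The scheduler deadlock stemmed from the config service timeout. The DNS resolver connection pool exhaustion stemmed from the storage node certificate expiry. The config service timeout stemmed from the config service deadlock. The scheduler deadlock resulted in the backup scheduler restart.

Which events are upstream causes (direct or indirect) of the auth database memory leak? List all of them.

Immediate cause of the auth database memory leak: the backup scheduler restart.
Further upstream: the database crash, the config service deadlock, the config service timeout, the scheduler deadlock.

the backup scheduler restart, the config service deadlock, the config service timeout, the database crash, the scheduler deadlock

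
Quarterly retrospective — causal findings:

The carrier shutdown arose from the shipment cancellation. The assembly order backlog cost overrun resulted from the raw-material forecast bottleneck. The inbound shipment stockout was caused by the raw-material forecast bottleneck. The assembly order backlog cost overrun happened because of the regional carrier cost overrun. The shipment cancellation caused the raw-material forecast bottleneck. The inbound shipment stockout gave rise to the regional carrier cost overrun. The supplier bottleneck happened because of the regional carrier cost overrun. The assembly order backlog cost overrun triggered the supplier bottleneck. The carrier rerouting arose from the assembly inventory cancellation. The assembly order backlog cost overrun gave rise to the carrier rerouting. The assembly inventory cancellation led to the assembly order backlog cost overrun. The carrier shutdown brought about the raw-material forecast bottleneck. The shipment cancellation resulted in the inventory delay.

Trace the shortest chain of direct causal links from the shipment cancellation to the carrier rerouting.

the shipment cancellation → the raw-material forecast bottleneck → the assembly order backlog cost overrun → the carrier rerouting

the shipment cancellation → the raw-material forecast bottleneck
the raw-material forecast bottleneck → the assembly order backlog cost overrun
the assembly order backlog cost overrun → the carrier rerouting
Length: 3 steps.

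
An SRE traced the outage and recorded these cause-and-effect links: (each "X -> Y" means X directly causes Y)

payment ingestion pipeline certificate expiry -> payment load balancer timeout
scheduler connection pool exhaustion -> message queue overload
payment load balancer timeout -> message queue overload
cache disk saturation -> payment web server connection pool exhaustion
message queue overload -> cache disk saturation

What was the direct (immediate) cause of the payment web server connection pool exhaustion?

Upstream contributors include the payment ingestion pipeline certificate expiry, the payment load balancer timeout, the message queue overload, the scheduler connection pool exhaustion, but only the cache disk saturation feeds directly into the payment web server connection pool exhaustion.

the cache disk saturation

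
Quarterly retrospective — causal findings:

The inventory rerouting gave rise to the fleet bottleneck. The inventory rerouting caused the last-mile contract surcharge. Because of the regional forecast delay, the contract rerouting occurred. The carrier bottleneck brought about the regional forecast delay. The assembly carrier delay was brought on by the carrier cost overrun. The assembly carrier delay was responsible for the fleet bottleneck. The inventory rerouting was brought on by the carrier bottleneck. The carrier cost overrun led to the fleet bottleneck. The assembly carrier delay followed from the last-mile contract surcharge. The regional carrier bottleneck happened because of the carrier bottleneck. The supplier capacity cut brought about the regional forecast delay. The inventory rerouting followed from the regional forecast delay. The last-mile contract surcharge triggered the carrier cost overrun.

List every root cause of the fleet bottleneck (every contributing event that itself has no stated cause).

Tracing upstream from the fleet bottleneck: the fleet bottleneck ← the inventory rerouting ← the carrier bottleneck.
A separate upstream branch: the fleet bottleneck ← the inventory rerouting ← the regional forecast delay ← the supplier capacity cut.
Each of those chain origins has no stated cause.

the carrier bottleneck, the supplier capacity cut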